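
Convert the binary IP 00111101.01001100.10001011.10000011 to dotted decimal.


00111101 = 61
01001100 = 76
10001011 = 139
10000011 = 131
IP: 61.76.139.131


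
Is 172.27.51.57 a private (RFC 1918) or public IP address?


RFC 1918 private ranges:
  10.0.0.0/8 (10.0.0.0 - 10.255.255.255)
  172.16.0.0/12 (172.16.0.0 - 172.31.255.255)
  192.168.0.0/16 (192.168.0.0 - 192.168.255.255)
Private (in 172.16.0.0/12)


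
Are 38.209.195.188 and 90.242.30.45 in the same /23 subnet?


Mask: 255.255.254.0
38.209.195.188 AND mask = 38.209.194.0
90.242.30.45 AND mask = 90.242.30.0
No, different subnets (38.209.194.0 vs 90.242.30.0)


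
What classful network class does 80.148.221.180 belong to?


First octet: 80
Binary: 01010000
0xxxxxxx -> Class A (1-126)
Class A, default mask 255.0.0.0 (/8)


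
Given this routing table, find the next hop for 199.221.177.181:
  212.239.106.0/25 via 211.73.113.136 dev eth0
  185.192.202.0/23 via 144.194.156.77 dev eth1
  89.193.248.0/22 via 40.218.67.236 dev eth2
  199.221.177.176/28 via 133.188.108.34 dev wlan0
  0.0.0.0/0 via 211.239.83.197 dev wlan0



Longest prefix match for 199.221.177.181:
  /25 212.239.106.0: no
  /23 185.192.202.0: no
  /22 89.193.248.0: no
  /28 199.221.177.176: MATCH
  /0 0.0.0.0: MATCH
Selected: next-hop 133.188.108.34 via wlan0 (matched /28)


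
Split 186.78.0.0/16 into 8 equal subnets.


New prefix = 16 + 3 = 19
Each subnet has 8192 addresses
  186.78.0.0/19
  186.78.32.0/19
  186.78.64.0/19
  186.78.96.0/19
  186.78.128.0/19
  186.78.160.0/19
  186.78.192.0/19
  186.78.224.0/19
Subnets: 186.78.0.0/19, 186.78.32.0/19, 186.78.64.0/19, 186.78.96.0/19, 186.78.128.0/19, 186.78.160.0/19, 186.78.192.0/19, 186.78.224.0/19


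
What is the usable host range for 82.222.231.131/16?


Network: 82.222.0.0
Broadcast: 82.222.255.255
First usable = network + 1
Last usable = broadcast - 1
Range: 82.222.0.1 to 82.222.255.254


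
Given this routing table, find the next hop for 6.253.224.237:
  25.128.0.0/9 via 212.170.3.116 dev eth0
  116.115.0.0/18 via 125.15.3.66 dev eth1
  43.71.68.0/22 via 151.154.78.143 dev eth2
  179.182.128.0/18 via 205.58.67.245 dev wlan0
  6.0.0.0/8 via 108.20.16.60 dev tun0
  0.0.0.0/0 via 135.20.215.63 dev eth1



Longest prefix match for 6.253.224.237:
  /9 25.128.0.0: no
  /18 116.115.0.0: no
  /22 43.71.68.0: no
  /18 179.182.128.0: no
  /8 6.0.0.0: MATCH
  /0 0.0.0.0: MATCH
Selected: next-hop 108.20.16.60 via tun0 (matched /8)


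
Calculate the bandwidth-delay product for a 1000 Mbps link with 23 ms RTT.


BDP = bandwidth * RTT
= 1000 Mbps * 23 ms
= 1000 * 1e6 * 23 / 1000 bits
= 23000000 bits
= 2875000 bytes
= 2807.6172 KB
BDP = 23000000 bits (2875000 bytes)


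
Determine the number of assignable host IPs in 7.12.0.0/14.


Host bits = 32 - 14 = 18
Total addresses = 2^18 = 262144
Usable = total - 2 (network and broadcast)
Usable hosts: 262142


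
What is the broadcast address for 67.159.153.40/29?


Network: 67.159.153.40/29
Host bits = 3
Set all host bits to 1:
Broadcast: 67.159.153.47


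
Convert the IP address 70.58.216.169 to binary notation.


70 = 01000110
58 = 00111010
216 = 11011000
169 = 10101001
Binary: 01000110.00111010.11011000.10101001


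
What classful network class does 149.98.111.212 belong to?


First octet: 149
Binary: 10010101
10xxxxxx -> Class B (128-191)
Class B, default mask 255.255.0.0 (/16)


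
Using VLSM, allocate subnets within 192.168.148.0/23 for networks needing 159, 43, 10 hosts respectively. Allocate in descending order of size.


159 hosts -> /24 (254 usable): 192.168.148.0/24
43 hosts -> /26 (62 usable): 192.168.149.0/26
10 hosts -> /28 (14 usable): 192.168.149.64/28
Allocation: 192.168.148.0/24 (159 hosts, 254 usable); 192.168.149.0/26 (43 hosts, 62 usable); 192.168.149.64/28 (10 hosts, 14 usable)


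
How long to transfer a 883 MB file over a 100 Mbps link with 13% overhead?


Effective throughput = 100 * (1 - 13/100) = 87 Mbps
File size in Mb = 883 * 8 = 7064 Mb
Time = 7064 / 87
Time = 81.1954 seconds


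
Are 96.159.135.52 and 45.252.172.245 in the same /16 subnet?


Mask: 255.255.0.0
96.159.135.52 AND mask = 96.159.0.0
45.252.172.245 AND mask = 45.252.0.0
No, different subnets (96.159.0.0 vs 45.252.0.0)


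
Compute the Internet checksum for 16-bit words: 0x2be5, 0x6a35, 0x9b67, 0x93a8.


Sum all words (with carry folding):
+ 0x2be5 = 0x2be5
+ 0x6a35 = 0x961a
+ 0x9b67 = 0x3182
+ 0x93a8 = 0xc52a
One's complement: ~0xc52a
Checksum = 0x3ad5


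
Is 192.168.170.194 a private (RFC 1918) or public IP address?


RFC 1918 private ranges:
  10.0.0.0/8 (10.0.0.0 - 10.255.255.255)
  172.16.0.0/12 (172.16.0.0 - 172.31.255.255)
  192.168.0.0/16 (192.168.0.0 - 192.168.255.255)
Private (in 192.168.0.0/16)


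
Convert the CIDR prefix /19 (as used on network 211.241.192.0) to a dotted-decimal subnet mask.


/19 means 19 network bits, 13 host bits
Binary: 11111111111111111110000000000000
Mask: 255.255.224.0


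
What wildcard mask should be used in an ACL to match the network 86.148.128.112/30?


Subnet mask: 255.255.255.252
Wildcard = 255.255.255.255 - subnet mask
255 - 255 = 0
255 - 255 = 0
255 - 255 = 0
255 - 252 = 3
Wildcard: 0.0.0.3


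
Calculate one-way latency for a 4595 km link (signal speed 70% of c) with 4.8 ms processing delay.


Speed = 0.7 * 3e5 km/s = 210000 km/s
Propagation delay = 4595 / 210000 = 0.0219 s = 21.881 ms
Processing delay = 4.8 ms
Total one-way latency = 26.681 ms


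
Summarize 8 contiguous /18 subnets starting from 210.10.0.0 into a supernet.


Original prefix: /18
Number of subnets: 8 = 2^3
New prefix = 18 - 3 = 15
Supernet: 210.10.0.0/15


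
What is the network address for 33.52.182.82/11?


IP:   00100001.00110100.10110110.01010010
Mask: 11111111.11100000.00000000.00000000
AND operation:
Net:  00100001.00100000.00000000.00000000
Network: 33.32.0.0/11


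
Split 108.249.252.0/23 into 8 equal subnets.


New prefix = 23 + 3 = 26
Each subnet has 64 addresses
  108.249.252.0/26
  108.249.252.64/26
  108.249.252.128/26
  108.249.252.192/26
  108.249.253.0/26
  108.249.253.64/26
  108.249.253.128/26
  108.249.253.192/26
Subnets: 108.249.252.0/26, 108.249.252.64/26, 108.249.252.128/26, 108.249.252.192/26, 108.249.253.0/26, 108.249.253.64/26, 108.249.253.128/26, 108.249.253.192/26


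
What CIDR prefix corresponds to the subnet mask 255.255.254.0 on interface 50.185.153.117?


Binary: 11111111.11111111.11111110.00000000
Count leading 1s
Prefix: /23


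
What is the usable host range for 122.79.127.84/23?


Network: 122.79.126.0
Broadcast: 122.79.127.255
First usable = network + 1
Last usable = broadcast - 1
Range: 122.79.126.1 to 122.79.127.254


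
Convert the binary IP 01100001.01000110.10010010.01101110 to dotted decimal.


01100001 = 97
01000110 = 70
10010010 = 146
01101110 = 110
IP: 97.70.146.110


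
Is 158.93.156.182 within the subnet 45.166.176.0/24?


Subnet network: 45.166.176.0
Test IP AND mask: 158.93.156.0
No, 158.93.156.182 is not in 45.166.176.0/24


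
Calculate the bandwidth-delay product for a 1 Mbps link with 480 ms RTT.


BDP = bandwidth * RTT
= 1 Mbps * 480 ms
= 1 * 1e6 * 480 / 1000 bits
= 480000 bits
= 60000 bytes
= 58.5938 KB
BDP = 480000 bits (60000 bytes)


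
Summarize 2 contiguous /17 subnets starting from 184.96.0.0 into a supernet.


Original prefix: /17
Number of subnets: 2 = 2^1
New prefix = 17 - 1 = 16
Supernet: 184.96.0.0/16


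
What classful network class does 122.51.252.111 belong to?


First octet: 122
Binary: 01111010
0xxxxxxx -> Class A (1-126)
Class A, default mask 255.0.0.0 (/8)


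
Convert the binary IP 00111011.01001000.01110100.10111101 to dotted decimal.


00111011 = 59
01001000 = 72
01110100 = 116
10111101 = 189
IP: 59.72.116.189


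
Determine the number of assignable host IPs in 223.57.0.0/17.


Host bits = 32 - 17 = 15
Total addresses = 2^15 = 32768
Usable = total - 2 (network and broadcast)
Usable hosts: 32766


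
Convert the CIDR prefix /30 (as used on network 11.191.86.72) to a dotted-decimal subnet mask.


/30 means 30 network bits, 2 host bits
Binary: 11111111111111111111111111111100
Mask: 255.255.255.252


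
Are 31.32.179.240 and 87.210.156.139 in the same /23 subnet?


Mask: 255.255.254.0
31.32.179.240 AND mask = 31.32.178.0
87.210.156.139 AND mask = 87.210.156.0
No, different subnets (31.32.178.0 vs 87.210.156.0)


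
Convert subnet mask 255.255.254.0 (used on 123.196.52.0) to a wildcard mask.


Subnet mask: 255.255.254.0
Wildcard = 255.255.255.255 - subnet mask
255 - 255 = 0
255 - 255 = 0
255 - 254 = 1
255 - 0 = 255
Wildcard: 0.0.1.255


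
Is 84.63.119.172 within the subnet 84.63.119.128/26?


Subnet network: 84.63.119.128
Test IP AND mask: 84.63.119.128
Yes, 84.63.119.172 is in 84.63.119.128/26


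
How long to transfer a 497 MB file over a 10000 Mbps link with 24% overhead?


Effective throughput = 10000 * (1 - 24/100) = 7600 Mbps
File size in Mb = 497 * 8 = 3976 Mb
Time = 3976 / 7600
Time = 0.5232 seconds


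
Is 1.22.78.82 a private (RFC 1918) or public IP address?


RFC 1918 private ranges:
  10.0.0.0/8 (10.0.0.0 - 10.255.255.255)
  172.16.0.0/12 (172.16.0.0 - 172.31.255.255)
  192.168.0.0/16 (192.168.0.0 - 192.168.255.255)
Public (not in any RFC 1918 range)


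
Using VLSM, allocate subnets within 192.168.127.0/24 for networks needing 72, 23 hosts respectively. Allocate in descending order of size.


72 hosts -> /25 (126 usable): 192.168.127.0/25
23 hosts -> /27 (30 usable): 192.168.127.128/27
Allocation: 192.168.127.0/25 (72 hosts, 126 usable); 192.168.127.128/27 (23 hosts, 30 usable)


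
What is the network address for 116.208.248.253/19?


IP:   01110100.11010000.11111000.11111101
Mask: 11111111.11111111.11100000.00000000
AND operation:
Net:  01110100.11010000.11100000.00000000
Network: 116.208.224.0/19


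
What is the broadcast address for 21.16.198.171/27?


Network: 21.16.198.160/27
Host bits = 5
Set all host bits to 1:
Broadcast: 21.16.198.191


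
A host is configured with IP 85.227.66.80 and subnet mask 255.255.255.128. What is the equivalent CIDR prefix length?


Binary: 11111111.11111111.11111111.10000000
Count leading 1s
Prefix: /25


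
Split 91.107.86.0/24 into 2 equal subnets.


New prefix = 24 + 1 = 25
Each subnet has 128 addresses
  91.107.86.0/25
  91.107.86.128/25
Subnets: 91.107.86.0/25, 91.107.86.128/25


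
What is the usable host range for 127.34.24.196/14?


Network: 127.32.0.0
Broadcast: 127.35.255.255
First usable = network + 1
Last usable = broadcast - 1
Range: 127.32.0.1 to 127.35.255.254


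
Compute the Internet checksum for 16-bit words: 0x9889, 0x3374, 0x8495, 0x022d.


Sum all words (with carry folding):
+ 0x9889 = 0x9889
+ 0x3374 = 0xcbfd
+ 0x8495 = 0x5093
+ 0x022d = 0x52c0
One's complement: ~0x52c0
Checksum = 0xad3f


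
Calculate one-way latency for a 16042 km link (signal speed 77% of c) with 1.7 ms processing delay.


Speed = 0.77 * 3e5 km/s = 231000 km/s
Propagation delay = 16042 / 231000 = 0.0694 s = 69.4459 ms
Processing delay = 1.7 ms
Total one-way latency = 71.1459 ms


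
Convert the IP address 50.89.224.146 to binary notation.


50 = 00110010
89 = 01011001
224 = 11100000
146 = 10010010
Binary: 00110010.01011001.11100000.10010010


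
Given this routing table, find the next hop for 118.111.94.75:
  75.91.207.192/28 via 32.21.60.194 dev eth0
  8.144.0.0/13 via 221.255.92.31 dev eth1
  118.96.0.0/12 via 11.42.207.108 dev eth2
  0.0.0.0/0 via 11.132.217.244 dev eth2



Longest prefix match for 118.111.94.75:
  /28 75.91.207.192: no
  /13 8.144.0.0: no
  /12 118.96.0.0: MATCH
  /0 0.0.0.0: MATCH
Selected: next-hop 11.42.207.108 via eth2 (matched /12)


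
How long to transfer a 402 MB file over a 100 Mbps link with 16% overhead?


Effective throughput = 100 * (1 - 16/100) = 84 Mbps
File size in Mb = 402 * 8 = 3216 Mb
Time = 3216 / 84
Time = 38.2857 seconds


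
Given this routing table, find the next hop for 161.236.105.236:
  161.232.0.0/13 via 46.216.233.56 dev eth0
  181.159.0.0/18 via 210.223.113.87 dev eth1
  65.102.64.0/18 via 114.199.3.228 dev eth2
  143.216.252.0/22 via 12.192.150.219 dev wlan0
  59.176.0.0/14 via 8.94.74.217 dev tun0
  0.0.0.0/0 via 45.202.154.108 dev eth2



Longest prefix match for 161.236.105.236:
  /13 161.232.0.0: MATCH
  /18 181.159.0.0: no
  /18 65.102.64.0: no
  /22 143.216.252.0: no
  /14 59.176.0.0: no
  /0 0.0.0.0: MATCH
Selected: next-hop 46.216.233.56 via eth0 (matched /13)


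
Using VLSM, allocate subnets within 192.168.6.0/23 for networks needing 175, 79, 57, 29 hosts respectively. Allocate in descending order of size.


175 hosts -> /24 (254 usable): 192.168.6.0/24
79 hosts -> /25 (126 usable): 192.168.7.0/25
57 hosts -> /26 (62 usable): 192.168.7.128/26
29 hosts -> /27 (30 usable): 192.168.7.192/27
Allocation: 192.168.6.0/24 (175 hosts, 254 usable); 192.168.7.0/25 (79 hosts, 126 usable); 192.168.7.128/26 (57 hosts, 62 usable); 192.168.7.192/27 (29 hosts, 30 usable)


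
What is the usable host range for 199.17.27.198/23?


Network: 199.17.26.0
Broadcast: 199.17.27.255
First usable = network + 1
Last usable = broadcast - 1
Range: 199.17.26.1 to 199.17.27.254


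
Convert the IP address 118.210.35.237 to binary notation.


118 = 01110110
210 = 11010010
35 = 00100011
237 = 11101101
Binary: 01110110.11010010.00100011.11101101


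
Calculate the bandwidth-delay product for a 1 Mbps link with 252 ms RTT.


BDP = bandwidth * RTT
= 1 Mbps * 252 ms
= 1 * 1e6 * 252 / 1000 bits
= 252000 bits
= 31500 bytes
= 30.7617 KB
BDP = 252000 bits (31500 bytes)


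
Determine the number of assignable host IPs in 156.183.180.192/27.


Host bits = 32 - 27 = 5
Total addresses = 2^5 = 32
Usable = total - 2 (network and broadcast)
Usable hosts: 30


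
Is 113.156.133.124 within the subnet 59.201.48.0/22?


Subnet network: 59.201.48.0
Test IP AND mask: 113.156.132.0
No, 113.156.133.124 is not in 59.201.48.0/22


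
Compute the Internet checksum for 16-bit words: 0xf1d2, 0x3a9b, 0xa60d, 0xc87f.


Sum all words (with carry folding):
+ 0xf1d2 = 0xf1d2
+ 0x3a9b = 0x2c6e
+ 0xa60d = 0xd27b
+ 0xc87f = 0x9afb
One's complement: ~0x9afb
Checksum = 0x6504


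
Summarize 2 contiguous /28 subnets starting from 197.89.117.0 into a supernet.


Original prefix: /28
Number of subnets: 2 = 2^1
New prefix = 28 - 1 = 27
Supernet: 197.89.117.0/27


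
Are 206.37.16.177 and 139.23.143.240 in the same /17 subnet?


Mask: 255.255.128.0
206.37.16.177 AND mask = 206.37.0.0
139.23.143.240 AND mask = 139.23.128.0
No, different subnets (206.37.0.0 vs 139.23.128.0)


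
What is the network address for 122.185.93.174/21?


IP:   01111010.10111001.01011101.10101110
Mask: 11111111.11111111.11111000.00000000
AND operation:
Net:  01111010.10111001.01011000.00000000
Network: 122.185.88.0/21


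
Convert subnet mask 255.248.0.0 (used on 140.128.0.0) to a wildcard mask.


Subnet mask: 255.248.0.0
Wildcard = 255.255.255.255 - subnet mask
255 - 255 = 0
255 - 248 = 7
255 - 0 = 255
255 - 0 = 255
Wildcard: 0.7.255.255


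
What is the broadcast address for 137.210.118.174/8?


Network: 137.0.0.0/8
Host bits = 24
Set all host bits to 1:
Broadcast: 137.255.255.255


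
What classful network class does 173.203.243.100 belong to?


First octet: 173
Binary: 10101101
10xxxxxx -> Class B (128-191)
Class B, default mask 255.255.0.0 (/16)


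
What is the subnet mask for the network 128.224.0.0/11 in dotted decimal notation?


/11 means 11 network bits, 21 host bits
Binary: 11111111111000000000000000000000
Mask: 255.224.0.0


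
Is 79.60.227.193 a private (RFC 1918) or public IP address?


RFC 1918 private ranges:
  10.0.0.0/8 (10.0.0.0 - 10.255.255.255)
  172.16.0.0/12 (172.16.0.0 - 172.31.255.255)
  192.168.0.0/16 (192.168.0.0 - 192.168.255.255)
Public (not in any RFC 1918 range)


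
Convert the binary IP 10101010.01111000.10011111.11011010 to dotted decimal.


10101010 = 170
01111000 = 120
10011111 = 159
11011010 = 218
IP: 170.120.159.218


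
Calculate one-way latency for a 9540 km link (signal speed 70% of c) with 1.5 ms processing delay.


Speed = 0.7 * 3e5 km/s = 210000 km/s
Propagation delay = 9540 / 210000 = 0.0454 s = 45.4286 ms
Processing delay = 1.5 ms
Total one-way latency = 46.9286 ms


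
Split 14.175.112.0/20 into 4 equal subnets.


New prefix = 20 + 2 = 22
Each subnet has 1024 addresses
  14.175.112.0/22
  14.175.116.0/22
  14.175.120.0/22
  14.175.124.0/22
Subnets: 14.175.112.0/22, 14.175.116.0/22, 14.175.120.0/22, 14.175.124.0/22


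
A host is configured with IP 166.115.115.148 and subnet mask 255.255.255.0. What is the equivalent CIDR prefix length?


Binary: 11111111.11111111.11111111.00000000
Count leading 1s
Prefix: /24


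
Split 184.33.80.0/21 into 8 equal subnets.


New prefix = 21 + 3 = 24
Each subnet has 256 addresses
  184.33.80.0/24
  184.33.81.0/24
  184.33.82.0/24
  184.33.83.0/24
  184.33.84.0/24
  184.33.85.0/24
  184.33.86.0/24
  184.33.87.0/24
Subnets: 184.33.80.0/24, 184.33.81.0/24, 184.33.82.0/24, 184.33.83.0/24, 184.33.84.0/24, 184.33.85.0/24, 184.33.86.0/24, 184.33.87.0/24


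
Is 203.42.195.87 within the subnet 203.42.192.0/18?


Subnet network: 203.42.192.0
Test IP AND mask: 203.42.192.0
Yes, 203.42.195.87 is in 203.42.192.0/18


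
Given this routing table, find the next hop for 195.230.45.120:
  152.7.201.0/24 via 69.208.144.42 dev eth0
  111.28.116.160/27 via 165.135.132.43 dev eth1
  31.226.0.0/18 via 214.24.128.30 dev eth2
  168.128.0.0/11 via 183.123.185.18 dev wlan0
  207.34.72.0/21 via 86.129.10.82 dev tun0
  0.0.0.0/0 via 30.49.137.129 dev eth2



Longest prefix match for 195.230.45.120:
  /24 152.7.201.0: no
  /27 111.28.116.160: no
  /18 31.226.0.0: no
  /11 168.128.0.0: no
  /21 207.34.72.0: no
  /0 0.0.0.0: MATCH
Selected: next-hop 30.49.137.129 via eth2 (matched /0)


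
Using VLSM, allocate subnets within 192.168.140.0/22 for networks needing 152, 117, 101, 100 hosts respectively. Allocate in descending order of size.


152 hosts -> /24 (254 usable): 192.168.140.0/24
117 hosts -> /25 (126 usable): 192.168.141.0/25
101 hosts -> /25 (126 usable): 192.168.141.128/25
100 hosts -> /25 (126 usable): 192.168.142.0/25
Allocation: 192.168.140.0/24 (152 hosts, 254 usable); 192.168.141.0/25 (117 hosts, 126 usable); 192.168.141.128/25 (101 hosts, 126 usable); 192.168.142.0/25 (100 hosts, 126 usable)


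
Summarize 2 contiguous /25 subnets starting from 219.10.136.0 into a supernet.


Original prefix: /25
Number of subnets: 2 = 2^1
New prefix = 25 - 1 = 24
Supernet: 219.10.136.0/24


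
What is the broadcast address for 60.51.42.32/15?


Network: 60.50.0.0/15
Host bits = 17
Set all host bits to 1:
Broadcast: 60.51.255.255


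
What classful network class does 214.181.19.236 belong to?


First octet: 214
Binary: 11010110
110xxxxx -> Class C (192-223)
Class C, default mask 255.255.255.0 (/24)


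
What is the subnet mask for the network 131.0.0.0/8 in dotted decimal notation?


/8 means 8 network bits, 24 host bits
Binary: 11111111000000000000000000000000
Mask: 255.0.0.0


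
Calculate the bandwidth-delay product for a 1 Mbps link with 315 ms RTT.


BDP = bandwidth * RTT
= 1 Mbps * 315 ms
= 1 * 1e6 * 315 / 1000 bits
= 315000 bits
= 39375 bytes
= 38.4521 KB
BDP = 315000 bits (39375 bytes)


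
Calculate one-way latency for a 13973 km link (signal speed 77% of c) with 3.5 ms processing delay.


Speed = 0.77 * 3e5 km/s = 231000 km/s
Propagation delay = 13973 / 231000 = 0.0605 s = 60.4892 ms
Processing delay = 3.5 ms
Total one-way latency = 63.9892 ms


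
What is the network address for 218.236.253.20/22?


IP:   11011010.11101100.11111101.00010100
Mask: 11111111.11111111.11111100.00000000
AND operation:
Net:  11011010.11101100.11111100.00000000
Network: 218.236.252.0/22


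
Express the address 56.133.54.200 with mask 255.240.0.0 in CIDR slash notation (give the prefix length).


Binary: 11111111.11110000.00000000.00000000
Count leading 1s
Prefix: /12


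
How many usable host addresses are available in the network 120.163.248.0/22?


Host bits = 32 - 22 = 10
Total addresses = 2^10 = 1024
Usable = total - 2 (network and broadcast)
Usable hosts: 1022


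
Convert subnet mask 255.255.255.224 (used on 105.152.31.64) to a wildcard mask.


Subnet mask: 255.255.255.224
Wildcard = 255.255.255.255 - subnet mask
255 - 255 = 0
255 - 255 = 0
255 - 255 = 0
255 - 224 = 31
Wildcard: 0.0.0.31


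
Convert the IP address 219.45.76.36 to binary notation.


219 = 11011011
45 = 00101101
76 = 01001100
36 = 00100100
Binary: 11011011.00101101.01001100.00100100


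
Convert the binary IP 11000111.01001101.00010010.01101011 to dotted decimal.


11000111 = 199
01001101 = 77
00010010 = 18
01101011 = 107
IP: 199.77.18.107


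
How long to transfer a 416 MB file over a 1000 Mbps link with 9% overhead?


Effective throughput = 1000 * (1 - 9/100) = 910 Mbps
File size in Mb = 416 * 8 = 3328 Mb
Time = 3328 / 910
Time = 3.6571 seconds


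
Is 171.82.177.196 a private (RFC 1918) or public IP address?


RFC 1918 private ranges:
  10.0.0.0/8 (10.0.0.0 - 10.255.255.255)
  172.16.0.0/12 (172.16.0.0 - 172.31.255.255)
  192.168.0.0/16 (192.168.0.0 - 192.168.255.255)
Public (not in any RFC 1918 range)


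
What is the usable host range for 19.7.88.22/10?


Network: 19.0.0.0
Broadcast: 19.63.255.255
First usable = network + 1
Last usable = broadcast - 1
Range: 19.0.0.1 to 19.63.255.254


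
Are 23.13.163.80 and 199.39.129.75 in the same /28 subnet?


Mask: 255.255.255.240
23.13.163.80 AND mask = 23.13.163.80
199.39.129.75 AND mask = 199.39.129.64
No, different subnets (23.13.163.80 vs 199.39.129.64)


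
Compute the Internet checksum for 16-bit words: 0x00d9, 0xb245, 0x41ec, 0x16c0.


Sum all words (with carry folding):
+ 0x00d9 = 0x00d9
+ 0xb245 = 0xb31e
+ 0x41ec = 0xf50a
+ 0x16c0 = 0x0bcb
One's complement: ~0x0bcb
Checksum = 0xf434


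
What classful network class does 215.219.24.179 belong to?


First octet: 215
Binary: 11010111
110xxxxx -> Class C (192-223)
Class C, default mask 255.255.255.0 (/24)


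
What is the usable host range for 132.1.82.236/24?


Network: 132.1.82.0
Broadcast: 132.1.82.255
First usable = network + 1
Last usable = broadcast - 1
Range: 132.1.82.1 to 132.1.82.254


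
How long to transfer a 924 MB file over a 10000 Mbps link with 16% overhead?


Effective throughput = 10000 * (1 - 16/100) = 8400 Mbps
File size in Mb = 924 * 8 = 7392 Mb
Time = 7392 / 8400
Time = 0.88 seconds


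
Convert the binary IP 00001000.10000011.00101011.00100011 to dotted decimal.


00001000 = 8
10000011 = 131
00101011 = 43
00100011 = 35
IP: 8.131.43.35


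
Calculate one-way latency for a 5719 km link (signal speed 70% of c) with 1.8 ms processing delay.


Speed = 0.7 * 3e5 km/s = 210000 km/s
Propagation delay = 5719 / 210000 = 0.0272 s = 27.2333 ms
Processing delay = 1.8 ms
Total one-way latency = 29.0333 ms


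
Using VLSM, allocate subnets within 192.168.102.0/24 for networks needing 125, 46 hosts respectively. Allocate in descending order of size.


125 hosts -> /25 (126 usable): 192.168.102.0/25
46 hosts -> /26 (62 usable): 192.168.102.128/26
Allocation: 192.168.102.0/25 (125 hosts, 126 usable); 192.168.102.128/26 (46 hosts, 62 usable)


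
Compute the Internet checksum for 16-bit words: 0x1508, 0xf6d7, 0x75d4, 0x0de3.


Sum all words (with carry folding):
+ 0x1508 = 0x1508
+ 0xf6d7 = 0x0be0
+ 0x75d4 = 0x81b4
+ 0x0de3 = 0x8f97
One's complement: ~0x8f97
Checksum = 0x7068


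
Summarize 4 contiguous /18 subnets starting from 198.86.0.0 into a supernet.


Original prefix: /18
Number of subnets: 4 = 2^2
New prefix = 18 - 2 = 16
Supernet: 198.86.0.0/16


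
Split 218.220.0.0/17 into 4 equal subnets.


New prefix = 17 + 2 = 19
Each subnet has 8192 addresses
  218.220.0.0/19
  218.220.32.0/19
  218.220.64.0/19
  218.220.96.0/19
Subnets: 218.220.0.0/19, 218.220.32.0/19, 218.220.64.0/19, 218.220.96.0/19


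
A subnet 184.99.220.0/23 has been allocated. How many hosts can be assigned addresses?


Host bits = 32 - 23 = 9
Total addresses = 2^9 = 512
Usable = total - 2 (network and broadcast)
Usable hosts: 510


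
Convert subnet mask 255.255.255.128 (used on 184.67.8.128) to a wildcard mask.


Subnet mask: 255.255.255.128
Wildcard = 255.255.255.255 - subnet mask
255 - 255 = 0
255 - 255 = 0
255 - 255 = 0
255 - 128 = 127
Wildcard: 0.0.0.127


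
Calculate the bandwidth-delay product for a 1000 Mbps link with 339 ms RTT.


BDP = bandwidth * RTT
= 1000 Mbps * 339 ms
= 1000 * 1e6 * 339 / 1000 bits
= 339000000 bits
= 42375000 bytes
= 41381.8359 KB
BDP = 339000000 bits (42375000 bytes)


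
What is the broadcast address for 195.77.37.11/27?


Network: 195.77.37.0/27
Host bits = 5
Set all host bits to 1:
Broadcast: 195.77.37.31


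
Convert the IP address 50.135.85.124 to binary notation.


50 = 00110010
135 = 10000111
85 = 01010101
124 = 01111100
Binary: 00110010.10000111.01010101.01111100


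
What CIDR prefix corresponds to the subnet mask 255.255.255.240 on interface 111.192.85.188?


Binary: 11111111.11111111.11111111.11110000
Count leading 1s
Prefix: /28


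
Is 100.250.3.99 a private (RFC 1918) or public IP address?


RFC 1918 private ranges:
  10.0.0.0/8 (10.0.0.0 - 10.255.255.255)
  172.16.0.0/12 (172.16.0.0 - 172.31.255.255)
  192.168.0.0/16 (192.168.0.0 - 192.168.255.255)
Public (not in any RFC 1918 range)


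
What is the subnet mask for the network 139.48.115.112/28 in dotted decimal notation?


/28 means 28 network bits, 4 host bits
Binary: 11111111111111111111111111110000
Mask: 255.255.255.240


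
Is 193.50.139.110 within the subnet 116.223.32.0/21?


Subnet network: 116.223.32.0
Test IP AND mask: 193.50.136.0
No, 193.50.139.110 is not in 116.223.32.0/21


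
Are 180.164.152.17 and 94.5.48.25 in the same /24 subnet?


Mask: 255.255.255.0
180.164.152.17 AND mask = 180.164.152.0
94.5.48.25 AND mask = 94.5.48.0
No, different subnets (180.164.152.0 vs 94.5.48.0)


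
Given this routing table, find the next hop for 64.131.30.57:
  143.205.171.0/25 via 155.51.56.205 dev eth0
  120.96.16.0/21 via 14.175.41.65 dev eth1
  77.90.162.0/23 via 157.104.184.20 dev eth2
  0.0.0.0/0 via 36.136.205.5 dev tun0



Longest prefix match for 64.131.30.57:
  /25 143.205.171.0: no
  /21 120.96.16.0: no
  /23 77.90.162.0: no
  /0 0.0.0.0: MATCH
Selected: next-hop 36.136.205.5 via tun0 (matched /0)


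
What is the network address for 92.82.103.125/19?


IP:   01011100.01010010.01100111.01111101
Mask: 11111111.11111111.11100000.00000000
AND operation:
Net:  01011100.01010010.01100000.00000000
Network: 92.82.96.0/19


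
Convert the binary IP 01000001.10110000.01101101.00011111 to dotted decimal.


01000001 = 65
10110000 = 176
01101101 = 109
00011111 = 31
IP: 65.176.109.31


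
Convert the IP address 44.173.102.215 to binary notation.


44 = 00101100
173 = 10101101
102 = 01100110
215 = 11010111
Binary: 00101100.10101101.01100110.11010111


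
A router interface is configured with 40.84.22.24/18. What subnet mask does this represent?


/18 means 18 network bits, 14 host bits
Binary: 11111111111111111100000000000000
Mask: 255.255.192.0


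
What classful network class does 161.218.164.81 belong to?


First octet: 161
Binary: 10100001
10xxxxxx -> Class B (128-191)
Class B, default mask 255.255.0.0 (/16)


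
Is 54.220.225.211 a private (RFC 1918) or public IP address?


RFC 1918 private ranges:
  10.0.0.0/8 (10.0.0.0 - 10.255.255.255)
  172.16.0.0/12 (172.16.0.0 - 172.31.255.255)
  192.168.0.0/16 (192.168.0.0 - 192.168.255.255)
Public (not in any RFC 1918 range)


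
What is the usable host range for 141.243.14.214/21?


Network: 141.243.8.0
Broadcast: 141.243.15.255
First usable = network + 1
Last usable = broadcast - 1
Range: 141.243.8.1 to 141.243.15.254


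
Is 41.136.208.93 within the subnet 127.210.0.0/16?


Subnet network: 127.210.0.0
Test IP AND mask: 41.136.0.0
No, 41.136.208.93 is not in 127.210.0.0/16


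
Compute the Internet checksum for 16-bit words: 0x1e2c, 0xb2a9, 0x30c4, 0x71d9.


Sum all words (with carry folding):
+ 0x1e2c = 0x1e2c
+ 0xb2a9 = 0xd0d5
+ 0x30c4 = 0x019a
+ 0x71d9 = 0x7373
One's complement: ~0x7373
Checksum = 0x8c8c


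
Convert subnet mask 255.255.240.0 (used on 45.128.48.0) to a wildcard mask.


Subnet mask: 255.255.240.0
Wildcard = 255.255.255.255 - subnet mask
255 - 255 = 0
255 - 255 = 0
255 - 240 = 15
255 - 0 = 255
Wildcard: 0.0.15.255


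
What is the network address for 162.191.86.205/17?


IP:   10100010.10111111.01010110.11001101
Mask: 11111111.11111111.10000000.00000000
AND operation:
Net:  10100010.10111111.00000000.00000000
Network: 162.191.0.0/17


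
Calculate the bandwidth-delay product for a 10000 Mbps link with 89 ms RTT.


BDP = bandwidth * RTT
= 10000 Mbps * 89 ms
= 10000 * 1e6 * 89 / 1000 bits
= 890000000 bits
= 111250000 bytes
= 108642.5781 KB
BDP = 890000000 bits (111250000 bytes)


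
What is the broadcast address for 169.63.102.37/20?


Network: 169.63.96.0/20
Host bits = 12
Set all host bits to 1:
Broadcast: 169.63.111.255


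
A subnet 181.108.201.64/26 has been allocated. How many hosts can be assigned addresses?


Host bits = 32 - 26 = 6
Total addresses = 2^6 = 64
Usable = total - 2 (network and broadcast)
Usable hosts: 62


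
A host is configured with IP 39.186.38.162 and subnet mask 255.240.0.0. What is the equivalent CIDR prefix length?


Binary: 11111111.11110000.00000000.00000000
Count leading 1s
Prefix: /12


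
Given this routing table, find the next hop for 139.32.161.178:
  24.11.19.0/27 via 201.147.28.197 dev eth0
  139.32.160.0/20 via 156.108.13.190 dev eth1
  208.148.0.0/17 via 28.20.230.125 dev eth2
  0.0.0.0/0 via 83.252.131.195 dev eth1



Longest prefix match for 139.32.161.178:
  /27 24.11.19.0: no
  /20 139.32.160.0: MATCH
  /17 208.148.0.0: no
  /0 0.0.0.0: MATCH
Selected: next-hop 156.108.13.190 via eth1 (matched /20)


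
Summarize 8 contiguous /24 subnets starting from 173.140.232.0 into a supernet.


Original prefix: /24
Number of subnets: 8 = 2^3
New prefix = 24 - 3 = 21
Supernet: 173.140.232.0/21


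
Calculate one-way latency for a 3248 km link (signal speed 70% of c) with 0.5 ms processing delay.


Speed = 0.7 * 3e5 km/s = 210000 km/s
Propagation delay = 3248 / 210000 = 0.0155 s = 15.4667 ms
Processing delay = 0.5 ms
Total one-way latency = 15.9667 ms


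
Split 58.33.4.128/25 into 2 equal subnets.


New prefix = 25 + 1 = 26
Each subnet has 64 addresses
  58.33.4.128/26
  58.33.4.192/26
Subnets: 58.33.4.128/26, 58.33.4.192/26


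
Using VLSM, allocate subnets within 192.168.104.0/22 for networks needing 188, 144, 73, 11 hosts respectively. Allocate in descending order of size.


188 hosts -> /24 (254 usable): 192.168.104.0/24
144 hosts -> /24 (254 usable): 192.168.105.0/24
73 hosts -> /25 (126 usable): 192.168.106.0/25
11 hosts -> /28 (14 usable): 192.168.106.128/28
Allocation: 192.168.104.0/24 (188 hosts, 254 usable); 192.168.105.0/24 (144 hosts, 254 usable); 192.168.106.0/25 (73 hosts, 126 usable); 192.168.106.128/28 (11 hosts, 14 usable)


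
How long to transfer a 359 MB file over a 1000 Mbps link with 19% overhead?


Effective throughput = 1000 * (1 - 19/100) = 810 Mbps
File size in Mb = 359 * 8 = 2872 Mb
Time = 2872 / 810
Time = 3.5457 seconds


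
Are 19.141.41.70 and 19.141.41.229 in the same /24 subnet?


Mask: 255.255.255.0
19.141.41.70 AND mask = 19.141.41.0
19.141.41.229 AND mask = 19.141.41.0
Yes, same subnet (19.141.41.0)


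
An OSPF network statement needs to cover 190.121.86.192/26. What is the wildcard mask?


Subnet mask: 255.255.255.192
Wildcard = 255.255.255.255 - subnet mask
255 - 255 = 0
255 - 255 = 0
255 - 255 = 0
255 - 192 = 63
Wildcard: 0.0.0.63


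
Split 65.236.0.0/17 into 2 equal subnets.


New prefix = 17 + 1 = 18
Each subnet has 16384 addresses
  65.236.0.0/18
  65.236.64.0/18
Subnets: 65.236.0.0/18, 65.236.64.0/18


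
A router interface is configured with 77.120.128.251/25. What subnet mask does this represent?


/25 means 25 network bits, 7 host bits
Binary: 11111111111111111111111110000000
Mask: 255.255.255.128


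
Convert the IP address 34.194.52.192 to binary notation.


34 = 00100010
194 = 11000010
52 = 00110100
192 = 11000000
Binary: 00100010.11000010.00110100.11000000


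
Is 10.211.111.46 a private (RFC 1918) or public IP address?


RFC 1918 private ranges:
  10.0.0.0/8 (10.0.0.0 - 10.255.255.255)
  172.16.0.0/12 (172.16.0.0 - 172.31.255.255)
  192.168.0.0/16 (192.168.0.0 - 192.168.255.255)
Private (in 10.0.0.0/8)


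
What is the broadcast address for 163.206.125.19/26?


Network: 163.206.125.0/26
Host bits = 6
Set all host bits to 1:
Broadcast: 163.206.125.63


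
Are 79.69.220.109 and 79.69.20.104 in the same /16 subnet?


Mask: 255.255.0.0
79.69.220.109 AND mask = 79.69.0.0
79.69.20.104 AND mask = 79.69.0.0
Yes, same subnet (79.69.0.0)


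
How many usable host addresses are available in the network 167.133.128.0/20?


Host bits = 32 - 20 = 12
Total addresses = 2^12 = 4096
Usable = total - 2 (network and broadcast)
Usable hosts: 4094


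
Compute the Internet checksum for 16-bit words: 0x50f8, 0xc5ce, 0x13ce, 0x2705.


Sum all words (with carry folding):
+ 0x50f8 = 0x50f8
+ 0xc5ce = 0x16c7
+ 0x13ce = 0x2a95
+ 0x2705 = 0x519a
One's complement: ~0x519a
Checksum = 0xae65


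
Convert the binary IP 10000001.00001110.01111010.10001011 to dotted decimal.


10000001 = 129
00001110 = 14
01111010 = 122
10001011 = 139
IP: 129.14.122.139


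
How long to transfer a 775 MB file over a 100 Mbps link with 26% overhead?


Effective throughput = 100 * (1 - 26/100) = 74 Mbps
File size in Mb = 775 * 8 = 6200 Mb
Time = 6200 / 74
Time = 83.7838 seconds


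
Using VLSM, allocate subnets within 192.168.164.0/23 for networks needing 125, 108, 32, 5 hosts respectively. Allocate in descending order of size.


125 hosts -> /25 (126 usable): 192.168.164.0/25
108 hosts -> /25 (126 usable): 192.168.164.128/25
32 hosts -> /26 (62 usable): 192.168.165.0/26
5 hosts -> /29 (6 usable): 192.168.165.64/29
Allocation: 192.168.164.0/25 (125 hosts, 126 usable); 192.168.164.128/25 (108 hosts, 126 usable); 192.168.165.0/26 (32 hosts, 62 usable); 192.168.165.64/29 (5 hosts, 6 usable)


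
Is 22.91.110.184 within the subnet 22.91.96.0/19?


Subnet network: 22.91.96.0
Test IP AND mask: 22.91.96.0
Yes, 22.91.110.184 is in 22.91.96.0/19


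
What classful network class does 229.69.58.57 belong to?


First octet: 229
Binary: 11100101
1110xxxx -> Class D (224-239)
Class D (multicast), default mask N/A


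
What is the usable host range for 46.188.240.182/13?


Network: 46.184.0.0
Broadcast: 46.191.255.255
First usable = network + 1
Last usable = broadcast - 1
Range: 46.184.0.1 to 46.191.255.254


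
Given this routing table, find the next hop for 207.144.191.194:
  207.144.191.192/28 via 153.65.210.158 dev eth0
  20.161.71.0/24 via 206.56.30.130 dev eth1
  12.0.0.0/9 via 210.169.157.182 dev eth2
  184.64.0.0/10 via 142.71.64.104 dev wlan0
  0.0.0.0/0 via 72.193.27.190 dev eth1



Longest prefix match for 207.144.191.194:
  /28 207.144.191.192: MATCH
  /24 20.161.71.0: no
  /9 12.0.0.0: no
  /10 184.64.0.0: no
  /0 0.0.0.0: MATCH
Selected: next-hop 153.65.210.158 via eth0 (matched /28)


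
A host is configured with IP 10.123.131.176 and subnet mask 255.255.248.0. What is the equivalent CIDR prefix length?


Binary: 11111111.11111111.11111000.00000000
Count leading 1s
Prefix: /21


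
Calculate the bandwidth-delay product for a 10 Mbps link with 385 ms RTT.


BDP = bandwidth * RTT
= 10 Mbps * 385 ms
= 10 * 1e6 * 385 / 1000 bits
= 3850000 bits
= 481250 bytes
= 469.9707 KB
BDP = 3850000 bits (481250 bytes)


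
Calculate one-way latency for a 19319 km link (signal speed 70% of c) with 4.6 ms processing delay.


Speed = 0.7 * 3e5 km/s = 210000 km/s
Propagation delay = 19319 / 210000 = 0.092 s = 91.9952 ms
Processing delay = 4.6 ms
Total one-way latency = 96.5952 ms


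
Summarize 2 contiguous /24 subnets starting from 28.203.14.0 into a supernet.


Original prefix: /24
Number of subnets: 2 = 2^1
New prefix = 24 - 1 = 23
Supernet: 28.203.14.0/23


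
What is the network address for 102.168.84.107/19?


IP:   01100110.10101000.01010100.01101011
Mask: 11111111.11111111.11100000.00000000
AND operation:
Net:  01100110.10101000.01000000.00000000
Network: 102.168.64.0/19


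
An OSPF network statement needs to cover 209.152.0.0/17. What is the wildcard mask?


Subnet mask: 255.255.128.0
Wildcard = 255.255.255.255 - subnet mask
255 - 255 = 0
255 - 255 = 0
255 - 128 = 127
255 - 0 = 255
Wildcard: 0.0.127.255


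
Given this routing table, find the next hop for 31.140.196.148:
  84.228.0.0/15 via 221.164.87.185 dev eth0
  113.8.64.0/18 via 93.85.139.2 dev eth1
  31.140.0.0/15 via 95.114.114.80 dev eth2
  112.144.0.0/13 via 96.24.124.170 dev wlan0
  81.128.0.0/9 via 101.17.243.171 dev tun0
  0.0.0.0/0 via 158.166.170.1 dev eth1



Longest prefix match for 31.140.196.148:
  /15 84.228.0.0: no
  /18 113.8.64.0: no
  /15 31.140.0.0: MATCH
  /13 112.144.0.0: no
  /9 81.128.0.0: no
  /0 0.0.0.0: MATCH
Selected: next-hop 95.114.114.80 via eth2 (matched /15)


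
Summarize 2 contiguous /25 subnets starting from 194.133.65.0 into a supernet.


Original prefix: /25
Number of subnets: 2 = 2^1
New prefix = 25 - 1 = 24
Supernet: 194.133.65.0/24


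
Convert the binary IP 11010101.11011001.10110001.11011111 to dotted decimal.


11010101 = 213
11011001 = 217
10110001 = 177
11011111 = 223
IP: 213.217.177.223


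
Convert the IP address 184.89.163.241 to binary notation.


184 = 10111000
89 = 01011001
163 = 10100011
241 = 11110001
Binary: 10111000.01011001.10100011.11110001


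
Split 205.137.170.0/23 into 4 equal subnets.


New prefix = 23 + 2 = 25
Each subnet has 128 addresses
  205.137.170.0/25
  205.137.170.128/25
  205.137.171.0/25
  205.137.171.128/25
Subnets: 205.137.170.0/25, 205.137.170.128/25, 205.137.171.0/25, 205.137.171.128/25


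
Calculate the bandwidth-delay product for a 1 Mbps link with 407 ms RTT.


BDP = bandwidth * RTT
= 1 Mbps * 407 ms
= 1 * 1e6 * 407 / 1000 bits
= 407000 bits
= 50875 bytes
= 49.6826 KB
BDP = 407000 bits (50875 bytes)


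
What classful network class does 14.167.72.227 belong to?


First octet: 14
Binary: 00001110
0xxxxxxx -> Class A (1-126)
Class A, default mask 255.0.0.0 (/8)


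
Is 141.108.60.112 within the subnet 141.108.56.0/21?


Subnet network: 141.108.56.0
Test IP AND mask: 141.108.56.0
Yes, 141.108.60.112 is in 141.108.56.0/21


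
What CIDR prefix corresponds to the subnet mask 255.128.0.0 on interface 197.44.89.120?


Binary: 11111111.10000000.00000000.00000000
Count leading 1s
Prefix: /9


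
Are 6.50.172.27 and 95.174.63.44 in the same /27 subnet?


Mask: 255.255.255.224
6.50.172.27 AND mask = 6.50.172.0
95.174.63.44 AND mask = 95.174.63.32
No, different subnets (6.50.172.0 vs 95.174.63.32)


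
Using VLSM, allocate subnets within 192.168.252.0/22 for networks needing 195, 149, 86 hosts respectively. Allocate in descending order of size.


195 hosts -> /24 (254 usable): 192.168.252.0/24
149 hosts -> /24 (254 usable): 192.168.253.0/24
86 hosts -> /25 (126 usable): 192.168.254.0/25
Allocation: 192.168.252.0/24 (195 hosts, 254 usable); 192.168.253.0/24 (149 hosts, 254 usable); 192.168.254.0/25 (86 hosts, 126 usable)


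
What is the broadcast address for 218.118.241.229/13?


Network: 218.112.0.0/13
Host bits = 19
Set all host bits to 1:
Broadcast: 218.119.255.255
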